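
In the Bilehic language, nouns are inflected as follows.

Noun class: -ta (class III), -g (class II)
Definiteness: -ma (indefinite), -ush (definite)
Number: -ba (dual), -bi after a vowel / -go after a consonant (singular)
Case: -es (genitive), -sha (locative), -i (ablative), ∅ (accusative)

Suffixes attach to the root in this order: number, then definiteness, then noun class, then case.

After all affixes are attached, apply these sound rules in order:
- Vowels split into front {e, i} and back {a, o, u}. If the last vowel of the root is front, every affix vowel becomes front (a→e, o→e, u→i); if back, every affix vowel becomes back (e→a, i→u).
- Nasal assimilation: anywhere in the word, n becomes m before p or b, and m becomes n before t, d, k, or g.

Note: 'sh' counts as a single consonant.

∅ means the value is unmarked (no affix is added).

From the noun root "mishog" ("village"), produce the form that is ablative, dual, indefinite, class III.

mishogbamatau

Attach number dual -ba → mishogba.
Attach definiteness indefinite -ma → mishogbama.
Attach noun class class III -ta → mishogbamata.
Attach case ablative -i → mishogbamatai.
Apply vowel harmony: mishogbamatai → mishogbamatau.
Nasal assimilation: no change.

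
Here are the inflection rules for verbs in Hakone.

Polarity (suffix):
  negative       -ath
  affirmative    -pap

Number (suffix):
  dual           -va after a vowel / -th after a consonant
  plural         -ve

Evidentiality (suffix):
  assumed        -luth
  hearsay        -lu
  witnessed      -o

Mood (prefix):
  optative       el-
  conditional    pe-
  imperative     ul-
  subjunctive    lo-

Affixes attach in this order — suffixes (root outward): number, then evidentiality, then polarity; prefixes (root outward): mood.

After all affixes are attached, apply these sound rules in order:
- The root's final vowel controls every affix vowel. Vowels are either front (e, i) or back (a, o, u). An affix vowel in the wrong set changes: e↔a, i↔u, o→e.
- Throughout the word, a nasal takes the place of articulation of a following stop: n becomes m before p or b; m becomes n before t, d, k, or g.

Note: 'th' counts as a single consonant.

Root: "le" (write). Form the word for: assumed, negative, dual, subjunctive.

lelevelitheth

Attach mood subjunctive lo- → lole.
Attach number dual -va (after vowel 'e') → loleva.
Attach evidentiality assumed -luth → lolevaluth.
Attach polarity negative -ath → lolevaluthath.
Apply vowel harmony: lolevaluthath → lelevelitheth.
Nasal assimilation: no change.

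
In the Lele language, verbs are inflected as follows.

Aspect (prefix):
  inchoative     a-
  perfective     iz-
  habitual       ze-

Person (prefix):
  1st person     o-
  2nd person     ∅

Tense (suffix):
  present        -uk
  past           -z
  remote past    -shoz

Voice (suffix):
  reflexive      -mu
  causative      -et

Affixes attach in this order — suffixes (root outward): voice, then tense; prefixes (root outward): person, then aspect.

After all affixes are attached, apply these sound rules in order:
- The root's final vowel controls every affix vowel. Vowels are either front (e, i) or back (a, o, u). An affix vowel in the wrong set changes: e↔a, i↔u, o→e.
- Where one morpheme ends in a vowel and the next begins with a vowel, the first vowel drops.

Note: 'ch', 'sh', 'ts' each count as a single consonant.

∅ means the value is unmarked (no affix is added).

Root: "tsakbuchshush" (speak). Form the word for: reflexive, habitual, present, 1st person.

zotsakbuchshushmuk

Attach person 1st person o- → otsakbuchshush.
Attach voice reflexive -mu → otsakbuchshushmu.
Attach tense present -uk → otsakbuchshushmuuk.
Attach aspect habitual ze- → zeotsakbuchshushmuuk.
Apply vowel harmony: zeotsakbuchshushmuuk → zaotsakbuchshushmuuk.
Apply vowel deletion: zaotsakbuchshushmuuk → zotsakbuchshushmuk.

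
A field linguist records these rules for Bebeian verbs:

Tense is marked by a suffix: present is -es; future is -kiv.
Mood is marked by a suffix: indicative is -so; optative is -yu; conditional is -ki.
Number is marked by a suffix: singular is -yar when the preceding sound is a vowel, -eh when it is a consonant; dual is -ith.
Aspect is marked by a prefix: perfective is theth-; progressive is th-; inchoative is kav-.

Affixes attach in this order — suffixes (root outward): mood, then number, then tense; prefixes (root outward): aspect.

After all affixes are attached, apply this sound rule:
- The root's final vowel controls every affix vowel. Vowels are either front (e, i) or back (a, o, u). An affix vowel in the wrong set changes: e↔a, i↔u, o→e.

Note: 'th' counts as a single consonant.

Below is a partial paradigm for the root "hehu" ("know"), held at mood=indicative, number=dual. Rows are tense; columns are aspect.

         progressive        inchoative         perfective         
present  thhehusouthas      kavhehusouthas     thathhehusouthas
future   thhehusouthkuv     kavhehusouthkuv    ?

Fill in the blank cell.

Attach mood indicative -so → hehuso.
Attach number dual -ith → hehusoith.
Attach tense future -kiv → hehusoithkiv.
Attach aspect perfective theth- → thethhehusoithkiv.
Apply vowel harmony: thethhehusoithkiv → thathhehusouthkuv.

thathhehusouthkuv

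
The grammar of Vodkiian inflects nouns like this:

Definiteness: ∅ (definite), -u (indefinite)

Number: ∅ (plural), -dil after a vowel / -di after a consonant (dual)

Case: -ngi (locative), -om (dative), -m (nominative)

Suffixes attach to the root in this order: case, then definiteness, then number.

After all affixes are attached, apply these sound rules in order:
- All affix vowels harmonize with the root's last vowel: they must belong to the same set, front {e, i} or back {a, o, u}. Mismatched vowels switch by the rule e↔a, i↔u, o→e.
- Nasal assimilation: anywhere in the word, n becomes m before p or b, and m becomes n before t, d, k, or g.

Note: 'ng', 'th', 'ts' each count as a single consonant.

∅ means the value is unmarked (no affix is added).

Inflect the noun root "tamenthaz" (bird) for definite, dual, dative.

tamenthazondu

Attach case dative -om → tamenthazom.
definiteness = definite: zero marking, form stays tamenthazom.
Attach number dual -di (after consonant 'm') → tamenthazomdi.
Apply vowel harmony: tamenthazomdi → tamenthazomdu.
Apply nasal assimilation: tamenthazomdu → tamenthazondu.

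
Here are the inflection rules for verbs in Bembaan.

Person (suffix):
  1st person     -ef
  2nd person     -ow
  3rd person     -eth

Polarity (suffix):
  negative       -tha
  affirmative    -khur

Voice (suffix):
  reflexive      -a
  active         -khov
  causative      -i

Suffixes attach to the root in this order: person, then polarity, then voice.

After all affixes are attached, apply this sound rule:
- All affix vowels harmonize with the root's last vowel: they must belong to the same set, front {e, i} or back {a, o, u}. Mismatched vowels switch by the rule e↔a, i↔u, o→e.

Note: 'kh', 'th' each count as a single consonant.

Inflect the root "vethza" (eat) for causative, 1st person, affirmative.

vethzaafkhuru

Attach person 1st person -ef → vethzaef.
Attach polarity affirmative -khur → vethzaefkhur.
Attach voice causative -i → vethzaefkhuri.
Apply vowel harmony: vethzaefkhuri → vethzaafkhuru.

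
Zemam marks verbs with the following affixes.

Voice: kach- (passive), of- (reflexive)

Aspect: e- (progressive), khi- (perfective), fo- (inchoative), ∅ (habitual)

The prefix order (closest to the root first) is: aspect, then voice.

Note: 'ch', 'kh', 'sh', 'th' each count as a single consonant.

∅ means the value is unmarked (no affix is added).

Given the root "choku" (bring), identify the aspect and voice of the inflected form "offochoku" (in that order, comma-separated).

inchoative, reflexive

Segment: of-fo-choku.
aspect: fo- → inchoative.
voice: of- → reflexive.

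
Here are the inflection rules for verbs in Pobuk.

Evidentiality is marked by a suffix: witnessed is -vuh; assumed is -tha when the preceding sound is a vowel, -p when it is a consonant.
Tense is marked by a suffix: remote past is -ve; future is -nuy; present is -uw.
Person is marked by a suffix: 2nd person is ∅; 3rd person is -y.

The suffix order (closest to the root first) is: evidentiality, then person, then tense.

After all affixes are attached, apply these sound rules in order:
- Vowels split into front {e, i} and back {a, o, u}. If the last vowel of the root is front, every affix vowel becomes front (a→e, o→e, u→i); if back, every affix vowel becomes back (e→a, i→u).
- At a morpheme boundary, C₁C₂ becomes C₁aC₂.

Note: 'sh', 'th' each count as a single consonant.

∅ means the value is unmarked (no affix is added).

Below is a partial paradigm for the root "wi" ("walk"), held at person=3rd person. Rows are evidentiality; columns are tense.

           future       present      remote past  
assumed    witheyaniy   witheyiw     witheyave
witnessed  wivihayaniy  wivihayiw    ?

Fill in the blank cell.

wivihayave

Attach evidentiality witnessed -vuh → wivuh.
Attach person 3rd person -y → wivuhy.
Attach tense remote past -ve → wivuhyve.
Apply vowel harmony: wivuhyve → wivihyve.
Apply epenthesis: wivihyve → wivihayave.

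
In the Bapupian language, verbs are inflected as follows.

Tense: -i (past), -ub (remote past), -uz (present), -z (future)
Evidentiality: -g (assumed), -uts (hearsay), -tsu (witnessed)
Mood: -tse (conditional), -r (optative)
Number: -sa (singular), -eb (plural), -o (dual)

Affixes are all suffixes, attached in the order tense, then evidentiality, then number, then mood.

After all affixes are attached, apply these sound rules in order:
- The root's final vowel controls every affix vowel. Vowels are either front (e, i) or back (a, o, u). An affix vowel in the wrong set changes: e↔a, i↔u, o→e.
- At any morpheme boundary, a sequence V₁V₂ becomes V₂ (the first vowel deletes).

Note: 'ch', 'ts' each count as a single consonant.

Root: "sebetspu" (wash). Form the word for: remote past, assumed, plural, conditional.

Attach tense remote past -ub → sebetspuub.
Attach evidentiality assumed -g → sebetspuubg.
Attach number plural -eb → sebetspuubgeb.
Attach mood conditional -tse → sebetspuubgebtse.
Apply vowel harmony: sebetspuubgebtse → sebetspuubgabtsa.
Apply vowel deletion: sebetspuubgabtsa → sebetspubgabtsa.

sebetspubgabtsa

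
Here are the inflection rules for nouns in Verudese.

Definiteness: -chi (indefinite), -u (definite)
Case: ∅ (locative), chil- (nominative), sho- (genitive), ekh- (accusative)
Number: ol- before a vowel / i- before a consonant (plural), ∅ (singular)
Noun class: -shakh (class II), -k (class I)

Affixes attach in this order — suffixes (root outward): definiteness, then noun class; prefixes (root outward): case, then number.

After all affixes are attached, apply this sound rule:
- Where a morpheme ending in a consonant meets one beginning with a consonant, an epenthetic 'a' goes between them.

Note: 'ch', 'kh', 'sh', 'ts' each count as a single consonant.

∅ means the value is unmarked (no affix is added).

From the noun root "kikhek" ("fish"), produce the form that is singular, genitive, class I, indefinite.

shokikhekachik

Attach case genitive sho- → shokikhek.
number = singular: zero marking, form stays shokikhek.
Attach definiteness indefinite -chi → shokikhekchi.
Attach noun class class I -k → shokikhekchik.
Apply epenthesis: shokikhekchik → shokikhekachik.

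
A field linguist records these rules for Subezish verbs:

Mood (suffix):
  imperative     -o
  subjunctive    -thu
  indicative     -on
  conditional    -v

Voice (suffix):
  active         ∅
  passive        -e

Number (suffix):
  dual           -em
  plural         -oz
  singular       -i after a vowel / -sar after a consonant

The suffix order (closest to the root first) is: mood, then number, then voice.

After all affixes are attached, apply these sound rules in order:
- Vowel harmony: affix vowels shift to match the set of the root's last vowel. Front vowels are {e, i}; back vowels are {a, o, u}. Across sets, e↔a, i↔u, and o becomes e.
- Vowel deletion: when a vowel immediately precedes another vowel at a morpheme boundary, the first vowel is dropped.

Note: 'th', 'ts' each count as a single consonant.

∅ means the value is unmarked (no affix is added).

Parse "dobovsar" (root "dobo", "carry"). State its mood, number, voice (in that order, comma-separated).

conditional, singular, active

Segment: dobo-v-sar.
mood: -v → conditional.
number: -i/sar → singular.
voice: ∅ → active.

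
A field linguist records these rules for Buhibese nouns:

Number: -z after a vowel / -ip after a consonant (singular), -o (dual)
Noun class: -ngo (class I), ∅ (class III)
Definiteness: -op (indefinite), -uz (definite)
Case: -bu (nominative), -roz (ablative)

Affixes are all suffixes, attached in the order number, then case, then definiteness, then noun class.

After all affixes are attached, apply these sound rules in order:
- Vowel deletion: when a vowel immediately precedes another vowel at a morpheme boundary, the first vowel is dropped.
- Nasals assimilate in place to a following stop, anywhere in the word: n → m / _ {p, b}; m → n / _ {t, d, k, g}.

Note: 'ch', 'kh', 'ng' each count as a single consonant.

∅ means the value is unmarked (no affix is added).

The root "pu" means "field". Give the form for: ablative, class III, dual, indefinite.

porozop

Attach number dual -o → puo.
Attach case ablative -roz → puoroz.
Attach definiteness indefinite -op → puorozop.
noun class = class III: zero marking, form stays puorozop.
Apply vowel deletion: puorozop → porozop.
Nasal assimilation: no change.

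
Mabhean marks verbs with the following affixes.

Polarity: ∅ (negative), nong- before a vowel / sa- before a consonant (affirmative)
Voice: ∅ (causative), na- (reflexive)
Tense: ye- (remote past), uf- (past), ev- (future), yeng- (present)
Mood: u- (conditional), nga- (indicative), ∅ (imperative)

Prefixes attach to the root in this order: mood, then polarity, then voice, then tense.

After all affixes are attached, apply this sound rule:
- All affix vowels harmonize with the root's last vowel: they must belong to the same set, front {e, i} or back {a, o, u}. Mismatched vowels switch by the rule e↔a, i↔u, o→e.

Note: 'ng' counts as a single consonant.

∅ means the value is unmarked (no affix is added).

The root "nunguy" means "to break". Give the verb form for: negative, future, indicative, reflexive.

avnanganunguy

Attach mood indicative nga- → nganunguy.
polarity = negative: zero marking, form stays nganunguy.
Attach voice reflexive na- → nanganunguy.
Attach tense future ev- → evnanganunguy.
Apply vowel harmony: evnanganunguy → avnanganunguy.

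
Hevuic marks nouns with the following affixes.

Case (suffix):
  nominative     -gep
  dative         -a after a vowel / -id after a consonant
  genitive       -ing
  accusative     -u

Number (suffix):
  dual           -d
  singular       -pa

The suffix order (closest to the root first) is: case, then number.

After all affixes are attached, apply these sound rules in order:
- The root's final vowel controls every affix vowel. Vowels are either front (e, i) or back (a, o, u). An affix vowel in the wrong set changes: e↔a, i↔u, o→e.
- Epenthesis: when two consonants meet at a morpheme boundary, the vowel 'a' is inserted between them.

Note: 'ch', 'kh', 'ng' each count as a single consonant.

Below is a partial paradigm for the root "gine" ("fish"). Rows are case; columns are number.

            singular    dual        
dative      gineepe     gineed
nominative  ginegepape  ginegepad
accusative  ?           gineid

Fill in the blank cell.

gineipe

Attach case accusative -u → gineu.
Attach number singular -pa → gineupa.
Apply vowel harmony: gineupa → gineipe.
Epenthesis: no change.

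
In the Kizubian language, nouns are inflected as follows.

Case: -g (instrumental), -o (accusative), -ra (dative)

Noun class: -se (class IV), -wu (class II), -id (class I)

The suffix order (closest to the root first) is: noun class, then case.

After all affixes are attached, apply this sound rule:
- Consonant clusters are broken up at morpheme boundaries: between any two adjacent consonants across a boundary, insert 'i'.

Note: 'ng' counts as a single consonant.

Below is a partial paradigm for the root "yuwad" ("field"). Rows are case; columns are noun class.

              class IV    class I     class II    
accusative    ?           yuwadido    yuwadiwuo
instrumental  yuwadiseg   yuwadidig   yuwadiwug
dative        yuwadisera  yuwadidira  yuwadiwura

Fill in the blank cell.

Attach noun class class IV -se → yuwadse.
Attach case accusative -o → yuwadseo.
Apply epenthesis: yuwadseo → yuwadiseo.

yuwadiseo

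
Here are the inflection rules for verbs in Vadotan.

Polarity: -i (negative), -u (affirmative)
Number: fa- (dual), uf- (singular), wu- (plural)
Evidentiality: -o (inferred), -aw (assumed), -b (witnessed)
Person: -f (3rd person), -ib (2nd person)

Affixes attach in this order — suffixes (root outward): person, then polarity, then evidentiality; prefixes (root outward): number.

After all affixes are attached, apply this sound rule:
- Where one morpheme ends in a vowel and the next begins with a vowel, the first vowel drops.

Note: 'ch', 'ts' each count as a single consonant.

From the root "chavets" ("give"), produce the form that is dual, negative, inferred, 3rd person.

fachavetsfo

Attach person 3rd person -f → chavetsf.
Attach polarity negative -i → chavetsfi.
Attach number dual fa- → fachavetsfi.
Attach evidentiality inferred -o → fachavetsfio.
Apply vowel deletion: fachavetsfio → fachavetsfo.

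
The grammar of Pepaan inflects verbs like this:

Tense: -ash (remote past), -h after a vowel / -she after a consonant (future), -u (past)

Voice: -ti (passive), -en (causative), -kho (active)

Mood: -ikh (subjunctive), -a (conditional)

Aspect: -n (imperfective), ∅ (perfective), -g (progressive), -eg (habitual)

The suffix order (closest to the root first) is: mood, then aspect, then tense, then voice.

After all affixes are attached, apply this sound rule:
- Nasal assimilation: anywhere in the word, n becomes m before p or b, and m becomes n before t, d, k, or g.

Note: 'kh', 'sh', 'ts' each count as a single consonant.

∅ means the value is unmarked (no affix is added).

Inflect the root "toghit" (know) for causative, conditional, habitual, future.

toghitaegsheen

Attach mood conditional -a → toghita.
Attach aspect habitual -eg → toghitaeg.
Attach tense future -she (after consonant 'g') → toghitaegshe.
Attach voice causative -en → toghitaegsheen.
Nasal assimilation: no change.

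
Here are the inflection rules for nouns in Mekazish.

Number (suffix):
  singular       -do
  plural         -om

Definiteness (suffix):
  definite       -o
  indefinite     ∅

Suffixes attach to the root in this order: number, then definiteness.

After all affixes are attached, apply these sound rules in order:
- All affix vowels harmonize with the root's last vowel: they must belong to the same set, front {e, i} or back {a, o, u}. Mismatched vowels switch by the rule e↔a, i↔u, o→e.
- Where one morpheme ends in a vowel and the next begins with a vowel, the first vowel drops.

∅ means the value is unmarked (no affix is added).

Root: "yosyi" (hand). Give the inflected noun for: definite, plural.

yosyeme

Attach number plural -om → yosyiom.
Attach definiteness definite -o → yosyiomo.
Apply vowel harmony: yosyiomo → yosyieme.
Apply vowel deletion: yosyieme → yosyeme.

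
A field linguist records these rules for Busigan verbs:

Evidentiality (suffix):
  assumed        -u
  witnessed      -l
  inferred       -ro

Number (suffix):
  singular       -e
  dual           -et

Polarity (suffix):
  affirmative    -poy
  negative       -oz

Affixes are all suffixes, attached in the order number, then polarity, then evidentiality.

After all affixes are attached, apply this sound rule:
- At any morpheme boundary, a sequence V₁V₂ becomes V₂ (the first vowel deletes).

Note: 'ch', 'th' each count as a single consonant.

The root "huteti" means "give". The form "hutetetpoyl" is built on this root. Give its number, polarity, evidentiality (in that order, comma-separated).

dual, affirmative, witnessed

Segment: huteti-et-poy-l.
number: -et → dual.
polarity: -poy → affirmative.
evidentiality: -l → witnessed.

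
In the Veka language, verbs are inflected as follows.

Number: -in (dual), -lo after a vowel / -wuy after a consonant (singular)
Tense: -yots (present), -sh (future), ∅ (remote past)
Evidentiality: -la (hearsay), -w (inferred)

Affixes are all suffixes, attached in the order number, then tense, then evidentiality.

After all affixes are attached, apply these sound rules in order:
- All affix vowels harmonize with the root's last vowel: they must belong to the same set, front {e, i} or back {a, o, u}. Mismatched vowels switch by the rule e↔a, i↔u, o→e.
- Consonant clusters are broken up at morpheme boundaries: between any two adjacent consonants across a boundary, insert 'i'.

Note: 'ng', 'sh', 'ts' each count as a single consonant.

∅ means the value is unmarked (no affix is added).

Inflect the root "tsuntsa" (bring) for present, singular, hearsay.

Attach number singular -lo (after vowel 'a') → tsuntsalo.
Attach tense present -yots → tsuntsaloyots.
Attach evidentiality hearsay -la → tsuntsaloyotsla.
Vowel harmony: no change.
Apply epenthesis: tsuntsaloyotsla → tsuntsaloyotsila.

tsuntsaloyotsila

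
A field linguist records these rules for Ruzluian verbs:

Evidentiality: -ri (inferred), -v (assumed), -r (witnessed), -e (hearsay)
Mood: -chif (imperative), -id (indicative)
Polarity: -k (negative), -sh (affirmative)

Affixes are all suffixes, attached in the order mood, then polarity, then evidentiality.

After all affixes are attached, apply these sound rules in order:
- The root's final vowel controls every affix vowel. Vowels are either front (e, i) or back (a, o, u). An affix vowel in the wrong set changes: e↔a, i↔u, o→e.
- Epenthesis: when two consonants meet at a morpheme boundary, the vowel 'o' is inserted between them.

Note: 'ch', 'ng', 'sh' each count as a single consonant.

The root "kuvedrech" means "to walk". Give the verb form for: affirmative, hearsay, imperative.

Attach mood imperative -chif → kuvedrechchif.
Attach polarity affirmative -sh → kuvedrechchifsh.
Attach evidentiality hearsay -e → kuvedrechchifshe.
Vowel harmony: no change.
Apply epenthesis: kuvedrechchifshe → kuvedrechochifoshe.

kuvedrechochifoshe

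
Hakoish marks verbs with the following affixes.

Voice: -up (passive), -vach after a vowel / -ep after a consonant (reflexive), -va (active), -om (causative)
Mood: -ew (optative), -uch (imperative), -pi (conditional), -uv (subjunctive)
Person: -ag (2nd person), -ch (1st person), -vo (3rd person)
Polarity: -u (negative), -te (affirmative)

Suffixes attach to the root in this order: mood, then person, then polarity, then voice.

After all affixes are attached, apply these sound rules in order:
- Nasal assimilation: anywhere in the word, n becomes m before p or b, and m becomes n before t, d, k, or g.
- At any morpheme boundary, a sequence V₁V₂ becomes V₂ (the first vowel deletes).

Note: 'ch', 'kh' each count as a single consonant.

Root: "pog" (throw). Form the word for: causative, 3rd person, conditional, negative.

Attach mood conditional -pi → pogpi.
Attach person 3rd person -vo → pogpivo.
Attach polarity negative -u → pogpivou.
Attach voice causative -om → pogpivouom.
Nasal assimilation: no change.
Apply vowel deletion: pogpivouom → pogpivom.

pogpivom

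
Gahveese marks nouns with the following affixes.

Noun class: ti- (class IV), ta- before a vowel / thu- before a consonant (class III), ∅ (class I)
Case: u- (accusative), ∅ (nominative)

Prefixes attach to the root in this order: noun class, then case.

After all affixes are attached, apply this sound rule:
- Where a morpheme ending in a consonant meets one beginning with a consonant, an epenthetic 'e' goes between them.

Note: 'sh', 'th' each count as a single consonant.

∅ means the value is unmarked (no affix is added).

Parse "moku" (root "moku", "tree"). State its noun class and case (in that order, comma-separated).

Segment: moku.
noun class: ∅ → class I.
case: ∅ → nominative.

class I, nominative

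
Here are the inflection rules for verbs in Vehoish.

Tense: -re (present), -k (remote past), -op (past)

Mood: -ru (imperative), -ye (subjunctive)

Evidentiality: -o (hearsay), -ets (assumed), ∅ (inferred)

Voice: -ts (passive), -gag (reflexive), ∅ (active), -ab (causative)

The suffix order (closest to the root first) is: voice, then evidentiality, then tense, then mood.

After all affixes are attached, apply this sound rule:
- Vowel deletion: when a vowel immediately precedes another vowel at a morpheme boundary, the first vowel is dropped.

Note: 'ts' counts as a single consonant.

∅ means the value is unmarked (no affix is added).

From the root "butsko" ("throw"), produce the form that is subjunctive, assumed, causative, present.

Attach voice causative -ab → butskoab.
Attach evidentiality assumed -ets → butskoabets.
Attach tense present -re → butskoabetsre.
Attach mood subjunctive -ye → butskoabetsreye.
Apply vowel deletion: butskoabetsreye → butskabetsreye.

butskabetsreye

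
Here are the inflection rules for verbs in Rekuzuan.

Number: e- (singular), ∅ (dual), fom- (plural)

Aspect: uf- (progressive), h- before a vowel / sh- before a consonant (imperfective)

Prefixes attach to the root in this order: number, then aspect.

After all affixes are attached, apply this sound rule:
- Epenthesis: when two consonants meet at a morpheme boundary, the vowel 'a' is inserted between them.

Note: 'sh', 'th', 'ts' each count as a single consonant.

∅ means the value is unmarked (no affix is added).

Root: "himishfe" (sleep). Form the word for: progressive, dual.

number = dual: zero marking, form stays himishfe.
Attach aspect progressive uf- → ufhimishfe.
Apply epenthesis: ufhimishfe → ufahimishfe.

ufahimishfe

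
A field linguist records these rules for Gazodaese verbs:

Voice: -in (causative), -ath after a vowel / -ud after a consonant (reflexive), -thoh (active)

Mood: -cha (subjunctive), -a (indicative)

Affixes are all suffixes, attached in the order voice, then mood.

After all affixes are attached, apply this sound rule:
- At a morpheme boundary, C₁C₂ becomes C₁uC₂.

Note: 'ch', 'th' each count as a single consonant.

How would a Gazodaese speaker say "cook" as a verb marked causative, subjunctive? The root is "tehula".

tehulainucha

Attach voice causative -in → tehulain.
Attach mood subjunctive -cha → tehulaincha.
Apply epenthesis: tehulaincha → tehulainucha.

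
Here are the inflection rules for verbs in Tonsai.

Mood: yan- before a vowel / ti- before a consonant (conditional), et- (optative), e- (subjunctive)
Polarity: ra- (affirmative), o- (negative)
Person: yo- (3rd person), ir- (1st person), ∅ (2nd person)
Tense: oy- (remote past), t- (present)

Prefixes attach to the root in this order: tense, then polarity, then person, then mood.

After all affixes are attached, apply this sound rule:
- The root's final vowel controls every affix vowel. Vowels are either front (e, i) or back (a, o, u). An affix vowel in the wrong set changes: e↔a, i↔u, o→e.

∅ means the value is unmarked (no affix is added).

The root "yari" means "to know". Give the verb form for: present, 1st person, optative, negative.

etiretyari

Attach tense present t- → tyari.
Attach polarity negative o- → otyari.
Attach person 1st person ir- → irotyari.
Attach mood optative et- → etirotyari.
Apply vowel harmony: etirotyari → etiretyari.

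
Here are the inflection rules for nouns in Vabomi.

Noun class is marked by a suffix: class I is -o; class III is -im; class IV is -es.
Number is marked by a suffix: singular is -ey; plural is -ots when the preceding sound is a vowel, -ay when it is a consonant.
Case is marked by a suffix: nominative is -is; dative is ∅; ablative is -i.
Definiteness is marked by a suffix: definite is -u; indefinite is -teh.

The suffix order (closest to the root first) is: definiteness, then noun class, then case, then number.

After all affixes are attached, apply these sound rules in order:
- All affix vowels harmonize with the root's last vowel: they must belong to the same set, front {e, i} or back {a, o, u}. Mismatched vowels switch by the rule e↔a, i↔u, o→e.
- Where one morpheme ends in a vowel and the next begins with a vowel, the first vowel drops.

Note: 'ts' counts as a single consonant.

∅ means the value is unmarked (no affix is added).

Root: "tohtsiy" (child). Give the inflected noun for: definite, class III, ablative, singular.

tohtsiyimey

Attach definiteness definite -u → tohtsiyu.
Attach noun class class III -im → tohtsiyuim.
Attach case ablative -i → tohtsiyuimi.
Attach number singular -ey → tohtsiyuimiey.
Apply vowel harmony: tohtsiyuimiey → tohtsiyiimiey.
Apply vowel deletion: tohtsiyiimiey → tohtsiyimey.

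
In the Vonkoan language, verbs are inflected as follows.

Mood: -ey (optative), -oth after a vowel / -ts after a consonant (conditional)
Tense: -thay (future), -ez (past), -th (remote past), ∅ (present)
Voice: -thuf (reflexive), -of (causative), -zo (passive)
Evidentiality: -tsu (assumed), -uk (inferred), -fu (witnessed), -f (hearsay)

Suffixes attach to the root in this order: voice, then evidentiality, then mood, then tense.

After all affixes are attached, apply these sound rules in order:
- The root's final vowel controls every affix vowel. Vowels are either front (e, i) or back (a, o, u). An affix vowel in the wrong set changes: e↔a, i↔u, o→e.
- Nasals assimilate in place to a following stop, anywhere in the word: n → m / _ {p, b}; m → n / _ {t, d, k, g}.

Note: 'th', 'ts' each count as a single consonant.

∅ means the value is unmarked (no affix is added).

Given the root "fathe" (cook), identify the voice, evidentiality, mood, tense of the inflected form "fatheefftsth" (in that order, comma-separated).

causative, hearsay, conditional, remote past

Segment: fathe-of-f-ts-th.
voice: -of → causative.
evidentiality: -f → hearsay.
mood: -oth/ts → conditional.
tense: -th → remote past.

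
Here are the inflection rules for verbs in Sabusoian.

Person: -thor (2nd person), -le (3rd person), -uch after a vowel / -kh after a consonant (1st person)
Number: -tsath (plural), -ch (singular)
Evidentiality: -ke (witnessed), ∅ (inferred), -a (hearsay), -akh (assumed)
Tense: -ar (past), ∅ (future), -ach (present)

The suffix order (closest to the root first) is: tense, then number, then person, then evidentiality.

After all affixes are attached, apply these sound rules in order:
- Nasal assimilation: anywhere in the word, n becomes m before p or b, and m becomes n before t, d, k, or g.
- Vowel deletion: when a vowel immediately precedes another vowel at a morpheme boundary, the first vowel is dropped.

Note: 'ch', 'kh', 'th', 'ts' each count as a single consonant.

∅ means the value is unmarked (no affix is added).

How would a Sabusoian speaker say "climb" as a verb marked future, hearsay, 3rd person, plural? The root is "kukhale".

tense = future: zero marking, form stays kukhale.
Attach number plural -tsath → kukhaletsath.
Attach person 3rd person -le → kukhaletsathle.
Attach evidentiality hearsay -a → kukhaletsathlea.
Nasal assimilation: no change.
Apply vowel deletion: kukhaletsathlea → kukhaletsathla.

kukhaletsathla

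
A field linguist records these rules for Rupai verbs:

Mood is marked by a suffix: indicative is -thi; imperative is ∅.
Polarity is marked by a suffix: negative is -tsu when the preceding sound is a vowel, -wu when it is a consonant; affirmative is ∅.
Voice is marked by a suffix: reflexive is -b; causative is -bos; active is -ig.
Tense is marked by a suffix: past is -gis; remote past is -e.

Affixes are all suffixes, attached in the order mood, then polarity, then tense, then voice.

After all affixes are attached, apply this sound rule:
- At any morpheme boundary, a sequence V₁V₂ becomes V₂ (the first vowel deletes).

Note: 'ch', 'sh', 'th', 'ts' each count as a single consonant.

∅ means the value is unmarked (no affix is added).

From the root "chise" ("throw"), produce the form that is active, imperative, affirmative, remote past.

mood = imperative: zero marking, form stays chise.
polarity = affirmative: zero marking, form stays chise.
Attach tense remote past -e → chisee.
Attach voice active -ig → chiseeig.
Apply vowel deletion: chiseeig → chisig.

chisig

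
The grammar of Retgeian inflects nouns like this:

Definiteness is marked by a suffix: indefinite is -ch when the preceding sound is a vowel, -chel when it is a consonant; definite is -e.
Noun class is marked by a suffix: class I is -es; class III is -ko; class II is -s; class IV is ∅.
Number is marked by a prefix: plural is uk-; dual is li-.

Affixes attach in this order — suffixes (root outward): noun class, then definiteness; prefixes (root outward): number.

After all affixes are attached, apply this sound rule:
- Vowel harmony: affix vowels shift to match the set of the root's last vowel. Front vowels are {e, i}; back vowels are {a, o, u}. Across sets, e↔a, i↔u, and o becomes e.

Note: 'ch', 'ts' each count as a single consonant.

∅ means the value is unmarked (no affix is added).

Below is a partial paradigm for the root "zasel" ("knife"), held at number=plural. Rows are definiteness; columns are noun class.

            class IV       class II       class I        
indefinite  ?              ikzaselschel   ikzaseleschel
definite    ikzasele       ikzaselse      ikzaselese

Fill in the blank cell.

ikzaselchel

noun class = class IV: zero marking, form stays zasel.
Attach number plural uk- → ukzasel.
Attach definiteness indefinite -chel (after consonant 'l') → ukzaselchel.
Apply vowel harmony: ukzaselchel → ikzaselchel.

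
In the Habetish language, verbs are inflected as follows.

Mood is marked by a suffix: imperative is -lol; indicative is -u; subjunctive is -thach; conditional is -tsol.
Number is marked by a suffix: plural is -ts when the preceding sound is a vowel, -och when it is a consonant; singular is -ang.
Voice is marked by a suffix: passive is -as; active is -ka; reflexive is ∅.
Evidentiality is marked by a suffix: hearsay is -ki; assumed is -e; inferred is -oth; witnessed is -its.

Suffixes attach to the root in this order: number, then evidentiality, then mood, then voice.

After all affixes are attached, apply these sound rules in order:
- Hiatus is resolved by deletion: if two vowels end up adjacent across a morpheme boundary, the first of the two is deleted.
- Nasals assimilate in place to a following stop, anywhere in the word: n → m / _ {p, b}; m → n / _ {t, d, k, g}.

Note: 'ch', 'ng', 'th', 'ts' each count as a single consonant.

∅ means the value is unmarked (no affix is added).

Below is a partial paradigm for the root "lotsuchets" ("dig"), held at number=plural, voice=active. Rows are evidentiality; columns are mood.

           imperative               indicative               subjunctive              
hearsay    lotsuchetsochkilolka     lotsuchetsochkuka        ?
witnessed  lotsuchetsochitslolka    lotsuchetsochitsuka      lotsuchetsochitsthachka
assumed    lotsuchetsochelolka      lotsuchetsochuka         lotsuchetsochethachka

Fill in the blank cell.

Attach number plural -och (after consonant 'ts') → lotsuchetsoch.
Attach evidentiality hearsay -ki → lotsuchetsochki.
Attach mood subjunctive -thach → lotsuchetsochkithach.
Attach voice active -ka → lotsuchetsochkithachka.
Vowel deletion: no change.
Nasal assimilation: no change.

lotsuchetsochkithachka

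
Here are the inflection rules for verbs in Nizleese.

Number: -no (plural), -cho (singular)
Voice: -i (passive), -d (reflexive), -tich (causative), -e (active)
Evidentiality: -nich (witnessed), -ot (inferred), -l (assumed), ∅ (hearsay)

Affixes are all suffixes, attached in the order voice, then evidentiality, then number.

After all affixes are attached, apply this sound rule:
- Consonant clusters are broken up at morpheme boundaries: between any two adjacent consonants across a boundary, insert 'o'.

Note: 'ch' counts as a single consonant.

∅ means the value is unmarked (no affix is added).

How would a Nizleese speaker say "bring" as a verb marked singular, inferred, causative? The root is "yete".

Attach voice causative -tich → yetetich.
Attach evidentiality inferred -ot → yetetichot.
Attach number singular -cho → yetetichotcho.
Apply epenthesis: yetetichotcho → yetetichotocho.

yetetichotocho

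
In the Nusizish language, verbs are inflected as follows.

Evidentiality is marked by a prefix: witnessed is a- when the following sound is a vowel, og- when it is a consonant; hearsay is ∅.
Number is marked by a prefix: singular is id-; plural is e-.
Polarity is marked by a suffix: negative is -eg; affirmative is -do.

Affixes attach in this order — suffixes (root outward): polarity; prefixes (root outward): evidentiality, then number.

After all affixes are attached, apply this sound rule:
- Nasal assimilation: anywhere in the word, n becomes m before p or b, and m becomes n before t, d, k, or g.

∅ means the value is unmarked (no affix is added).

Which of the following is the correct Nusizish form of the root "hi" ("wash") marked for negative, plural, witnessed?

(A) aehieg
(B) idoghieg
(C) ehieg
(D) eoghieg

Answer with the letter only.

Attach evidentiality witnessed og- (before consonant 'h') → oghi.
Attach polarity negative -eg → oghieg.
Attach number plural e- → eoghieg.
Nasal assimilation: no change.
So the correct form is eoghieg, option (D).
(A) aehieg is wrong: it has the affixes in the wrong order.
(B) idoghieg is wrong: it uses singular instead of plural for number.
(C) ehieg is wrong: it uses hearsay instead of witnessed for evidentiality.

D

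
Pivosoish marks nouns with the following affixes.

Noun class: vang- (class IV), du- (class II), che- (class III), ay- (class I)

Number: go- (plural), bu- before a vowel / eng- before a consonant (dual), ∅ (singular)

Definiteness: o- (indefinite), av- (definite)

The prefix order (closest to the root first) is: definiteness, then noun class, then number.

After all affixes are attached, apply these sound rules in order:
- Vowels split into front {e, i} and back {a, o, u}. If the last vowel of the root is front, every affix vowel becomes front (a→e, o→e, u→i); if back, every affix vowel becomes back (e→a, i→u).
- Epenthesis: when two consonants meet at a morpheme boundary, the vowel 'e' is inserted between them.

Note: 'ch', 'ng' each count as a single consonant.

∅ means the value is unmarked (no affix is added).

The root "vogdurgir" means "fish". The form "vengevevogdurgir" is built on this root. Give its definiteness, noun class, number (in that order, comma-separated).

definite, class IV, singular

Segment: vang-av-vogdurgir.
definiteness: av- → definite.
noun class: vang- → class IV.
number: ∅ → singular.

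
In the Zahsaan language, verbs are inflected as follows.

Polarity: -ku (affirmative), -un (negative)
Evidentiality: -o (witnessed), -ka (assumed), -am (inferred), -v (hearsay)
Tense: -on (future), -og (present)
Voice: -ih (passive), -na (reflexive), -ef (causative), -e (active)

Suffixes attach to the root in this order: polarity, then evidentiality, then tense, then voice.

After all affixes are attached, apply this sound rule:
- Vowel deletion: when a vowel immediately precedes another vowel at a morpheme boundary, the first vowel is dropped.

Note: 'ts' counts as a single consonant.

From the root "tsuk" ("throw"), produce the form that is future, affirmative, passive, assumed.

tsukkukonih

Attach polarity affirmative -ku → tsukku.
Attach evidentiality assumed -ka → tsukkuka.
Attach tense future -on → tsukkukaon.
Attach voice passive -ih → tsukkukaonih.
Apply vowel deletion: tsukkukaonih → tsukkukonih.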